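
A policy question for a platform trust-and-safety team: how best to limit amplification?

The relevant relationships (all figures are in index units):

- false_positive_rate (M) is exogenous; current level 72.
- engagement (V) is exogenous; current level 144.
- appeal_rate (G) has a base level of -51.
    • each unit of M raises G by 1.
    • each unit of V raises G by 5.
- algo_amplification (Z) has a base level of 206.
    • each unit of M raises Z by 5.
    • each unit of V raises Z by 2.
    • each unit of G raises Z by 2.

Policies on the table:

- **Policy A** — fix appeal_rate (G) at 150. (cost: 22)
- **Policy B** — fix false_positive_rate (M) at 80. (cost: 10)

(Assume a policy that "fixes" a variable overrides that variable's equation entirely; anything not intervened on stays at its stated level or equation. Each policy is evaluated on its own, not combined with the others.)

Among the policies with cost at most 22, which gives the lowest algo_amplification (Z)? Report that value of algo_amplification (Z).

1154

Policy A (G := 150):
  M = 72
  V = 144
  G = 150
  Z = 206 + 5·72 + 2·144 + 2·150 = 1154
Policy B (M := 80):
  M = 80
  V = 144
  G = -51 + 80 + 5·144 = 749
  Z = 206 + 5·80 + 2·144 + 2·749 = 2392
Comparing — Policy A: Z=1154, Policy B: Z=2392. Lowest is 1154 (Policy A).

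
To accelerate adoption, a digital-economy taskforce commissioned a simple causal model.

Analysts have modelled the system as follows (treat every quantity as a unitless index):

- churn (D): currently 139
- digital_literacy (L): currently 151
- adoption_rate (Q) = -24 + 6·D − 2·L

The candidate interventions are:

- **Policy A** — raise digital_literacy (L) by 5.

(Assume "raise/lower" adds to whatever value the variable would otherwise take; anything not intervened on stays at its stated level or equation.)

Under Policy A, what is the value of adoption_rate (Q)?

498

Policy A (L + 5):
  D = 139
  L = 151 + 5 = 156
  Q = -24 + 6·139 − 2·156 = 498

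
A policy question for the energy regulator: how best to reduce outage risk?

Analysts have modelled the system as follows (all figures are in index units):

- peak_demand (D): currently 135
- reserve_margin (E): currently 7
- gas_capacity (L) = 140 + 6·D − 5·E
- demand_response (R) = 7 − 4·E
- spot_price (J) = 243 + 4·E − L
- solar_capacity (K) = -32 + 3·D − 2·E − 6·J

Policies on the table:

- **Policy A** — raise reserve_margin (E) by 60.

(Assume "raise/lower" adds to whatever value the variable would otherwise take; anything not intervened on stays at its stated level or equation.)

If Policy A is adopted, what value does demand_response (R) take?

-261

Policy A (E + 60):
  E = 7 + 60 = 67
  R = 7 − 4·67 = -261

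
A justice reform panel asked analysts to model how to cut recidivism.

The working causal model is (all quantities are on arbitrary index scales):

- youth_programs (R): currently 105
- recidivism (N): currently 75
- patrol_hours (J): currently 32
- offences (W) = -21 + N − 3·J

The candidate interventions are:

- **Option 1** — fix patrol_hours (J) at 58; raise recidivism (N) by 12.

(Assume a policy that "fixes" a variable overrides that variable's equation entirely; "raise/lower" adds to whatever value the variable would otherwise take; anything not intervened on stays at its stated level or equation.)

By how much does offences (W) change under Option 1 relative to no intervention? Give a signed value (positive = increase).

-66

Baseline:
  N = 75
  J = 32
  W = -21 + 75 − 3·32 = -42
Option 1 (J := 58, N + 12):
  N = 75 + 12 = 87
  J = 58
  W = -21 + 87 − 3·58 = -108
Change in W: -108 − (-42) = -66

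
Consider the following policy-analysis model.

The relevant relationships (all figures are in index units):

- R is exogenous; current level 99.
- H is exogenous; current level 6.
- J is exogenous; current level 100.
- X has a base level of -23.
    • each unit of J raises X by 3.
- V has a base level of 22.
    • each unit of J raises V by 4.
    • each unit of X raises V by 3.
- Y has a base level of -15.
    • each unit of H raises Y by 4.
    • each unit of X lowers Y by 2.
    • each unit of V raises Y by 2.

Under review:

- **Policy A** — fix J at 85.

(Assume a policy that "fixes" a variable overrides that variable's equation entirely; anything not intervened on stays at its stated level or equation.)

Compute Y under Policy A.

1661

Policy A (J := 85):
  H = 6
  J = 85
  X = -23 + 3·85 = 232
  V = 22 + 4·85 + 3·232 = 1058
  Y = -15 + 4·6 − 2·232 + 2·1058 = 1661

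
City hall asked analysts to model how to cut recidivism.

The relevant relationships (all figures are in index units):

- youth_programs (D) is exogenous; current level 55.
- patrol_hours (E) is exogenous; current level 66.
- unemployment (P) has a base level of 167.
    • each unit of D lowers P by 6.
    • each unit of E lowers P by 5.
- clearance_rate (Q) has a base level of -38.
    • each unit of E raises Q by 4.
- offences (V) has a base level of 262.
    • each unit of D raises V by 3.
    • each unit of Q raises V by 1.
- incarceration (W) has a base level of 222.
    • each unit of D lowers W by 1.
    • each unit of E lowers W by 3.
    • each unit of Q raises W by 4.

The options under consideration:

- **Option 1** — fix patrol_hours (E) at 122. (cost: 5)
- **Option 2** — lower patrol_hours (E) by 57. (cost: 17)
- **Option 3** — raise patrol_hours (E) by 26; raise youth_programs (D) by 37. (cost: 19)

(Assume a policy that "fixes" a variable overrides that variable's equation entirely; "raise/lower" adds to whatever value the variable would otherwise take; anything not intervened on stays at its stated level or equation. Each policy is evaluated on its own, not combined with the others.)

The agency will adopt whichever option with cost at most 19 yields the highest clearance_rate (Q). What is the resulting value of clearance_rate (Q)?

450

Option 1 (E := 122):
  E = 122
  Q = -38 + 4·122 = 450
Option 2 (E − 57):
  E = 66 − 57 = 9
  Q = -38 + 4·9 = -2
Option 3 (E + 26, D + 37):
  E = 66 + 26 = 92
  Q = -38 + 4·92 = 330
Comparing — Option 1: Q=450, Option 2: Q=-2, Option 3: Q=330. Highest is 450 (Option 1).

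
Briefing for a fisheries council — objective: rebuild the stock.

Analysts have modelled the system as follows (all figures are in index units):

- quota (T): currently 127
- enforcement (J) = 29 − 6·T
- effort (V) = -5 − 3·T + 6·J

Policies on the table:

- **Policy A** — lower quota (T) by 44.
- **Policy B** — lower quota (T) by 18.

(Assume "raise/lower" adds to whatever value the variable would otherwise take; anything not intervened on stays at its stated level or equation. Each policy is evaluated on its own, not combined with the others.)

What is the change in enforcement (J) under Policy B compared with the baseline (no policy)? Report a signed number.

108

Baseline:
  T = 127
  J = 29 − 6·127 = -733
Policy B (T − 18):
  T = 127 − 18 = 109
  J = 29 − 6·109 = -625
Change in J: -625 − (-733) = 108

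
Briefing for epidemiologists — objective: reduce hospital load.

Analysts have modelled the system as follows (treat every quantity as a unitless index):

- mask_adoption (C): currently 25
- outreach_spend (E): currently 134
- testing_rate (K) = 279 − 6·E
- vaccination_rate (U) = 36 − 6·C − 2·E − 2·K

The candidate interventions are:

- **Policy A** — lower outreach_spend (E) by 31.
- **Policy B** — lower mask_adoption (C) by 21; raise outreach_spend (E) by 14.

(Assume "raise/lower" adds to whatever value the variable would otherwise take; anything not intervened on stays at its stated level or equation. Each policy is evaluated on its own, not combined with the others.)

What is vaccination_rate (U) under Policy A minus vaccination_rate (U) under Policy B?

Policy A (E − 31):
  C = 25
  E = 134 − 31 = 103
  K = 279 − 6·103 = -339
  U = 36 − 6·25 − 2·103 − 2·(-339) = 358
Policy B (C − 21, E + 14):
  C = 25 − 21 = 4
  E = 134 + 14 = 148
  K = 279 − 6·148 = -609
  U = 36 − 6·4 − 2·148 − 2·(-609) = 934
U: 358 − 934 = -576

-576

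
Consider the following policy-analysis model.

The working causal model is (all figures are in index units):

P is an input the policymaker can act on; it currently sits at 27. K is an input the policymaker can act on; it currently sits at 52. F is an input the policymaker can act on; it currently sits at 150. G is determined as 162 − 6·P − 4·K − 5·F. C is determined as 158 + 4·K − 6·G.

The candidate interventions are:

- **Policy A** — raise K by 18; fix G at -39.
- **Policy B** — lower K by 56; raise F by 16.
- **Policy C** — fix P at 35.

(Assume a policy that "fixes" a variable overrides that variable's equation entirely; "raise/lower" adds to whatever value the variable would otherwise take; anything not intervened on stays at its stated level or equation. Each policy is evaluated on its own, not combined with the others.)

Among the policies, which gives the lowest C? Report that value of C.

672

Policy A (K + 18, G := -39):
  P = 27
  K = 52 + 18 = 70
  F = 150
  G = -39
  C = 158 + 4·70 − 6·(-39) = 672
Policy B (K − 56, F + 16):
  P = 27
  K = 52 − 56 = -4
  F = 150 + 16 = 166
  G = 162 − 6·27 − 4·(-4) − 5·166 = -814
  C = 158 + 4·(-4) − 6·(-814) = 5026
Policy C (P := 35):
  P = 35
  K = 52
  F = 150
  G = 162 − 6·35 − 4·52 − 5·150 = -1006
  C = 158 + 4·52 − 6·(-1006) = 6402
Comparing — Policy A: C=672, Policy B: C=5026, Policy C: C=6402. Lowest is 672 (Policy A).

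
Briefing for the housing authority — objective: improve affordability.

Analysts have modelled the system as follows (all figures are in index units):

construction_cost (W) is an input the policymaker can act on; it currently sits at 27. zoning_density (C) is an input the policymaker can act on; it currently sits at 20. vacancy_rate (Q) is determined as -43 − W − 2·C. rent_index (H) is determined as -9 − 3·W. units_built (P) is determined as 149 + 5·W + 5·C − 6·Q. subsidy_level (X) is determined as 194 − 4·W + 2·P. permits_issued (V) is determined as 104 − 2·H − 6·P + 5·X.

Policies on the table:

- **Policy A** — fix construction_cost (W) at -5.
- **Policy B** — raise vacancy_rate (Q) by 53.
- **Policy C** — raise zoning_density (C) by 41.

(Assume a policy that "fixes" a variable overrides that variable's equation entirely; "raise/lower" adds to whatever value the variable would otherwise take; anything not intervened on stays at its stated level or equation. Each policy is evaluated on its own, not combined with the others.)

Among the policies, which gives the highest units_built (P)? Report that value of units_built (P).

1741

Policy A (W := -5):
  W = -5
  C = 20
  Q = -43 − (-5) − 2·20 = -78
  P = 149 + 5·(-5) + 5·20 − 6·(-78) = 692
Policy B (Q + 53):
  W = 27
  C = 20
  Q = -43 − 27 − 2·20 (+53 from intervention) = -57
  P = 149 + 5·27 + 5·20 − 6·(-57) = 726
Policy C (C + 41):
  W = 27
  C = 20 + 41 = 61
  Q = -43 − 27 − 2·61 = -192
  P = 149 + 5·27 + 5·61 − 6·(-192) = 1741
Comparing — Policy A: P=692, Policy B: P=726, Policy C: P=1741. Highest is 1741 (Policy C).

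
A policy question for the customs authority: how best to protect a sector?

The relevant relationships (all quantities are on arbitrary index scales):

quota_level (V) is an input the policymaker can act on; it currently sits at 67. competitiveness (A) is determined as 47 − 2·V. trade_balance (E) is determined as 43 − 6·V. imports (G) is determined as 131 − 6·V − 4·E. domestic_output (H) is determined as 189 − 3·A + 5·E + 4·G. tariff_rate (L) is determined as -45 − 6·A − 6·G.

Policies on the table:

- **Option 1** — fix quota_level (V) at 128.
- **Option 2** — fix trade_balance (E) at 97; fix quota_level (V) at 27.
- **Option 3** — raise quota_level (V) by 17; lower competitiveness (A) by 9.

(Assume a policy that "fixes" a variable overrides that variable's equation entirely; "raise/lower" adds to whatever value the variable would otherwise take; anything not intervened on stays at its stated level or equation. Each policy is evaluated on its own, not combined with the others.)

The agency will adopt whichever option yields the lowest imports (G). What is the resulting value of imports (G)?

Option 1 (V := 128):
  V = 128
  E = 43 − 6·128 = -725
  G = 131 − 6·128 − 4·(-725) = 2263
Option 2 (E := 97, V := 27):
  V = 27
  E = 97
  G = 131 − 6·27 − 4·97 = -419
Option 3 (V + 17, A − 9):
  V = 67 + 17 = 84
  E = 43 − 6·84 = -461
  G = 131 − 6·84 − 4·(-461) = 1471
Comparing — Option 1: G=2263, Option 2: G=-419, Option 3: G=1471. Lowest is -419 (Option 2).

-419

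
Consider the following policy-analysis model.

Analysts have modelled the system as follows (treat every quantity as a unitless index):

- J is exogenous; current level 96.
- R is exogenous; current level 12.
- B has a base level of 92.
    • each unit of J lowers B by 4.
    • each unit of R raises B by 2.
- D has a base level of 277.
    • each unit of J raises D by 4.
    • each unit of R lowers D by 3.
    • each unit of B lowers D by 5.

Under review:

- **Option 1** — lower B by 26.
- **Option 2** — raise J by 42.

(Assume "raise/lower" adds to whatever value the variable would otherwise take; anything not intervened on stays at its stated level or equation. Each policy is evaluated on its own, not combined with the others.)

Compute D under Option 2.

Option 2 (J + 42):
  J = 96 + 42 = 138
  R = 12
  B = 92 − 4·138 + 2·12 = -436
  D = 277 + 4·138 − 3·12 − 5·(-436) = 2973

2973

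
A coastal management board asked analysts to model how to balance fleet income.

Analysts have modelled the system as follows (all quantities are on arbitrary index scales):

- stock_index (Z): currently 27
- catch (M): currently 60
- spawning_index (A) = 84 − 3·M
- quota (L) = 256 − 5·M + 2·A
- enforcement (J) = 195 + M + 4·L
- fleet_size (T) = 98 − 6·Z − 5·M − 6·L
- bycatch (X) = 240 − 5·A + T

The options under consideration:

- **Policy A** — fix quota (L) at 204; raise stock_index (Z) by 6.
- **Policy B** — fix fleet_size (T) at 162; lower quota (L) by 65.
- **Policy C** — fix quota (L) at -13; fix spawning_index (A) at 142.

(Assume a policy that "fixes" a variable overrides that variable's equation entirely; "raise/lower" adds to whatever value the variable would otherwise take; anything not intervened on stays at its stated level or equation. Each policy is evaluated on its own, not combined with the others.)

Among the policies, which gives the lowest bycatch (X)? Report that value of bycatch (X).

Policy A (L := 204, Z + 6):
  Z = 27 + 6 = 33
  M = 60
  A = 84 − 3·60 = -96
  L = 204
  T = 98 − 6·33 − 5·60 − 6·204 = -1624
  X = 240 − 5·(-96) + (-1624) = -904
Policy B (T := 162, L − 65):
  Z = 27
  M = 60
  A = 84 − 3·60 = -96
  L = 256 − 5·60 + 2·(-96) (−65 from intervention) = -301
  T = 162
  X = 240 − 5·(-96) + 162 = 882
Policy C (L := -13, A := 142):
  Z = 27
  M = 60
  A = 142
  L = -13
  T = 98 − 6·27 − 5·60 − 6·(-13) = -286
  X = 240 − 5·142 + (-286) = -756
Comparing — Policy A: X=-904, Policy B: X=882, Policy C: X=-756. Lowest is -904 (Policy A).

-904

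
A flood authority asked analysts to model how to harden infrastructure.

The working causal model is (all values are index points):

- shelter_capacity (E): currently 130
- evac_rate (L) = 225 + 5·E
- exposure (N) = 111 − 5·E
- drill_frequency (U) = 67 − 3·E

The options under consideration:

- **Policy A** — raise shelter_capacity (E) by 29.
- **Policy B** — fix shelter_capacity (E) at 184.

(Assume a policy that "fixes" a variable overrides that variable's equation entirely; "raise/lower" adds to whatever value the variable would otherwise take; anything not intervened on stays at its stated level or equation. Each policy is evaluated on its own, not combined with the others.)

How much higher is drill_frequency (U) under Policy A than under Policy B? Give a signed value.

Policy A (E + 29):
  E = 130 + 29 = 159
  U = 67 − 3·159 = -410
Policy B (E := 184):
  E = 184
  U = 67 − 3·184 = -485
U: -410 − (-485) = 75

75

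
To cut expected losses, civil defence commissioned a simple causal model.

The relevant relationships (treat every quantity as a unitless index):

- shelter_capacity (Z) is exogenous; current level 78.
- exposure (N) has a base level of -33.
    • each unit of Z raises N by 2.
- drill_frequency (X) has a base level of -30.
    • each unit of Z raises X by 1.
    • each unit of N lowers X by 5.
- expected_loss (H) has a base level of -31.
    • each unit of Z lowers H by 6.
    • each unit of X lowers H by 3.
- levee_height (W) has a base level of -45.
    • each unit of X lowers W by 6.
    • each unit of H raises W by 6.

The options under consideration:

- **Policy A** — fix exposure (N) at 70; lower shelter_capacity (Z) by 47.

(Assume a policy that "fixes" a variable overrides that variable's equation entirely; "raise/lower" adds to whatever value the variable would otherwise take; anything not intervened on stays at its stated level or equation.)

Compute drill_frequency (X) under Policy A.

-349

Policy A (N := 70, Z − 47):
  Z = 78 − 47 = 31
  N = 70
  X = -30 + 31 − 5·70 = -349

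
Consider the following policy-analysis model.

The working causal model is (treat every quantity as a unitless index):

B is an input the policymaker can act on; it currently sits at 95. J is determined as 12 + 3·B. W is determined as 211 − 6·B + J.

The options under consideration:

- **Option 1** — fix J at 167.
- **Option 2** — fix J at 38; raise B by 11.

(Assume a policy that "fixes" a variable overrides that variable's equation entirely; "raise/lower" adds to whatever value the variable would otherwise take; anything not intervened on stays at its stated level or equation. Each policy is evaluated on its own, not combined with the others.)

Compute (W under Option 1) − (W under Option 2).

195

Option 1 (J := 167):
  B = 95
  J = 167
  W = 211 − 6·95 + 167 = -192
Option 2 (J := 38, B + 11):
  B = 95 + 11 = 106
  J = 38
  W = 211 − 6·106 + 38 = -387
W: -192 − (-387) = 195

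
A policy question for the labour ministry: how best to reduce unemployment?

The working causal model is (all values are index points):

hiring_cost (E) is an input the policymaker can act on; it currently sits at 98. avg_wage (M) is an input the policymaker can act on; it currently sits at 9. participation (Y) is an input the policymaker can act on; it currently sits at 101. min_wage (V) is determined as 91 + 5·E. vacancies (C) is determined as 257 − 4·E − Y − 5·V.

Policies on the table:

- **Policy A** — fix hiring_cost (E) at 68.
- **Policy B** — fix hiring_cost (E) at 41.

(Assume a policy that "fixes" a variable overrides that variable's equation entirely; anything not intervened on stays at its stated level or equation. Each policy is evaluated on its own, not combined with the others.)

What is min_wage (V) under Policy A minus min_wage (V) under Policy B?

Policy A (E := 68):
  E = 68
  V = 91 + 5·68 = 431
Policy B (E := 41):
  E = 41
  V = 91 + 5·41 = 296
V: 431 − 296 = 135

135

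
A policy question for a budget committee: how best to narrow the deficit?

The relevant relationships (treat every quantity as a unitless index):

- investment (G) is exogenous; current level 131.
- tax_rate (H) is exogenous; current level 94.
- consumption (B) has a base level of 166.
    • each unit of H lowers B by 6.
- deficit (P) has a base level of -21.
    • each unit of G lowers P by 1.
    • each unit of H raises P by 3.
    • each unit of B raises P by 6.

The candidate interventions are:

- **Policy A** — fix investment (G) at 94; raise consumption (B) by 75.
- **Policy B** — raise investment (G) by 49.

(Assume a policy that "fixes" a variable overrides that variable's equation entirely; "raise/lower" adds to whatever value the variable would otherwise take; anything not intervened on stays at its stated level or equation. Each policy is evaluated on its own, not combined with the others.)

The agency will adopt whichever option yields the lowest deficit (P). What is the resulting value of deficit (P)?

Policy A (G := 94, B + 75):
  G = 94
  H = 94
  B = 166 − 6·94 (+75 from intervention) = -323
  P = -21 − 94 + 3·94 + 6·(-323) = -1771
Policy B (G + 49):
  G = 131 + 49 = 180
  H = 94
  B = 166 − 6·94 = -398
  P = -21 − 180 + 3·94 + 6·(-398) = -2307
Comparing — Policy A: P=-1771, Policy B: P=-2307. Lowest is -2307 (Policy B).

-2307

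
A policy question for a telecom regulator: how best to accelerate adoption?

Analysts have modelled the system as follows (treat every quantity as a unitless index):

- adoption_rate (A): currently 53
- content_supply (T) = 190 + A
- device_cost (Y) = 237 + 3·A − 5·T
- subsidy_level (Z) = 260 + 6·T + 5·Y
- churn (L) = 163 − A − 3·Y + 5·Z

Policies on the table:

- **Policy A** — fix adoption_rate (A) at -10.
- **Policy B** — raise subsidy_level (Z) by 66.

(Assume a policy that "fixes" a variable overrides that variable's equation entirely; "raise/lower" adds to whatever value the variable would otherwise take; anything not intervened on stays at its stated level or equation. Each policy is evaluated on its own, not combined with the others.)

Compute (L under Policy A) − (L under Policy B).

Policy A (A := -10):
  A = -10
  T = 190 + (-10) = 180
  Y = 237 + 3·(-10) − 5·180 = -693
  Z = 260 + 6·180 + 5·(-693) = -2125
  L = 163 − (-10) − 3·(-693) + 5·(-2125) = -8373
Policy B (Z + 66):
  A = 53
  T = 190 + 53 = 243
  Y = 237 + 3·53 − 5·243 = -819
  Z = 260 + 6·243 + 5·(-819) (+66 from intervention) = -2311
  L = 163 − 53 − 3·(-819) + 5·(-2311) = -8988
L: -8373 − (-8988) = 615

615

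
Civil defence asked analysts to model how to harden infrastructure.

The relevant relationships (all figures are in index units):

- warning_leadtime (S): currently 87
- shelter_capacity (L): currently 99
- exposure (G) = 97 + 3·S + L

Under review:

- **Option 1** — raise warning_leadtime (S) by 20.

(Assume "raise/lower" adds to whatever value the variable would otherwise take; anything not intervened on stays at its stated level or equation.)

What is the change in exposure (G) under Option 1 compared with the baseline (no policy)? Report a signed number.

Baseline:
  S = 87
  L = 99
  G = 97 + 3·87 + 99 = 457
Option 1 (S + 20):
  S = 87 + 20 = 107
  L = 99
  G = 97 + 3·107 + 99 = 517
Change in G: 517 − 457 = 60

60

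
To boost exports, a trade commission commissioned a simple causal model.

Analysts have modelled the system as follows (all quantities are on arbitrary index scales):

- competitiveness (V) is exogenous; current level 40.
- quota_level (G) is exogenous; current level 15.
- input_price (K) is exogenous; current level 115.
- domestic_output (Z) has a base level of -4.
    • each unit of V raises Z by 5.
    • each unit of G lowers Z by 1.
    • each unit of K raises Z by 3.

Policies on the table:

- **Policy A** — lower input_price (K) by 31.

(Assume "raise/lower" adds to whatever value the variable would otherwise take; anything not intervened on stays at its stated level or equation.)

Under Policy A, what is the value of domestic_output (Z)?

Policy A (K − 31):
  V = 40
  G = 15
  K = 115 − 31 = 84
  Z = -4 + 5·40 − 15 + 3·84 = 433

433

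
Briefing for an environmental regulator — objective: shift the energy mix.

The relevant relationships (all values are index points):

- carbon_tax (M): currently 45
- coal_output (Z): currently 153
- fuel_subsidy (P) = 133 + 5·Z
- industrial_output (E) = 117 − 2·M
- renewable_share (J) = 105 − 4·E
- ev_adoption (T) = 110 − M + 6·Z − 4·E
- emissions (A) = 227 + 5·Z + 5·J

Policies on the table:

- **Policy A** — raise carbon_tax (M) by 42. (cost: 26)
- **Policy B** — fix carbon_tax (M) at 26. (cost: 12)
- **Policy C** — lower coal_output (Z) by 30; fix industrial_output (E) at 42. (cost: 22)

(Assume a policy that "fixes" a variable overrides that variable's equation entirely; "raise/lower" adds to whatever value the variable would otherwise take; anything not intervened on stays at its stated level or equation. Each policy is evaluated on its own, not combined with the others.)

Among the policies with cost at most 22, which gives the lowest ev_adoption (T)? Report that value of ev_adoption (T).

635

Policy B (M := 26):
  M = 26
  Z = 153
  E = 117 − 2·26 = 65
  T = 110 − 26 + 6·153 − 4·65 = 742
Policy C (Z − 30, E := 42):
  M = 45
  Z = 153 − 30 = 123
  E = 42
  T = 110 − 45 + 6·123 − 4·42 = 635
Comparing — Policy B: T=742, Policy C: T=635. Lowest is 635 (Policy C).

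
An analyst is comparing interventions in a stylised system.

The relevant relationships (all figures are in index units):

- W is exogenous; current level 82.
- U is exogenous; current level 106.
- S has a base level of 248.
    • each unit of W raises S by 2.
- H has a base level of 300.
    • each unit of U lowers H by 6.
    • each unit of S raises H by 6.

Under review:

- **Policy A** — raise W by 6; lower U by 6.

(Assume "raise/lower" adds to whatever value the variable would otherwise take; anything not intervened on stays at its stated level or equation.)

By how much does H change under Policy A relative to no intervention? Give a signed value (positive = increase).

Baseline:
  W = 82
  U = 106
  S = 248 + 2·82 = 412
  H = 300 − 6·106 + 6·412 = 2136
Policy A (W + 6, U − 6):
  W = 82 + 6 = 88
  U = 106 − 6 = 100
  S = 248 + 2·88 = 424
  H = 300 − 6·100 + 6·424 = 2244
Change in H: 2244 − 2136 = 108

108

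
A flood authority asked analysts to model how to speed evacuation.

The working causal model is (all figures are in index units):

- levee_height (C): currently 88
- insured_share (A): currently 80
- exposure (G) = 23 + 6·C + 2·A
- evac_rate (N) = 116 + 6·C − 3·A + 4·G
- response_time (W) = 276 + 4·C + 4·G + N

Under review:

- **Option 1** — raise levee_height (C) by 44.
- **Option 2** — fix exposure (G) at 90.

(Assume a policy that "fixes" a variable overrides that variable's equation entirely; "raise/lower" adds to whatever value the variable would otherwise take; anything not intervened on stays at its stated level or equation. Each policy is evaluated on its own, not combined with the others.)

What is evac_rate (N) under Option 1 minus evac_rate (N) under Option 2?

Option 1 (C + 44):
  C = 88 + 44 = 132
  A = 80
  G = 23 + 6·132 + 2·80 = 975
  N = 116 + 6·132 − 3·80 + 4·975 = 4568
Option 2 (G := 90):
  C = 88
  A = 80
  G = 90
  N = 116 + 6·88 − 3·80 + 4·90 = 764
N: 4568 − 764 = 3804

3804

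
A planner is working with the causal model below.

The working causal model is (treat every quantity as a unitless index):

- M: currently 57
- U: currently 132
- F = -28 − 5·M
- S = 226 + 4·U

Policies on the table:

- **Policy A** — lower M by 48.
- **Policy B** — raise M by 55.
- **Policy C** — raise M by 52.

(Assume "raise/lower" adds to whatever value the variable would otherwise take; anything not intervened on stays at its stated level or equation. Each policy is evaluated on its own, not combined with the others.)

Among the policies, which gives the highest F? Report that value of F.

-73

Policy A (M − 48):
  M = 57 − 48 = 9
  F = -28 − 5·9 = -73
Policy B (M + 55):
  M = 57 + 55 = 112
  F = -28 − 5·112 = -588
Policy C (M + 52):
  M = 57 + 52 = 109
  F = -28 − 5·109 = -573
Comparing — Policy A: F=-73, Policy B: F=-588, Policy C: F=-573. Highest is -73 (Policy A).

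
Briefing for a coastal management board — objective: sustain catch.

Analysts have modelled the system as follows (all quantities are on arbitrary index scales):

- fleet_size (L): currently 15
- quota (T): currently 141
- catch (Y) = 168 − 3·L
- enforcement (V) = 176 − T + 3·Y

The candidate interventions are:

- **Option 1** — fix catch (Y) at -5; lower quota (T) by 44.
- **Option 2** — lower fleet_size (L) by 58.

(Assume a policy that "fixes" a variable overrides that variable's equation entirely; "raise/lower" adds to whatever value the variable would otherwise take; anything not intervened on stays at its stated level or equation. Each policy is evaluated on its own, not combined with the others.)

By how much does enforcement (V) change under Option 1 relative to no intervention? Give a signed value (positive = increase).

-340

Baseline:
  L = 15
  T = 141
  Y = 168 − 3·15 = 123
  V = 176 − 141 + 3·123 = 404
Option 1 (Y := -5, T − 44):
  L = 15
  T = 141 − 44 = 97
  Y = -5
  V = 176 − 97 + 3·(-5) = 64
Change in V: 64 − 404 = -340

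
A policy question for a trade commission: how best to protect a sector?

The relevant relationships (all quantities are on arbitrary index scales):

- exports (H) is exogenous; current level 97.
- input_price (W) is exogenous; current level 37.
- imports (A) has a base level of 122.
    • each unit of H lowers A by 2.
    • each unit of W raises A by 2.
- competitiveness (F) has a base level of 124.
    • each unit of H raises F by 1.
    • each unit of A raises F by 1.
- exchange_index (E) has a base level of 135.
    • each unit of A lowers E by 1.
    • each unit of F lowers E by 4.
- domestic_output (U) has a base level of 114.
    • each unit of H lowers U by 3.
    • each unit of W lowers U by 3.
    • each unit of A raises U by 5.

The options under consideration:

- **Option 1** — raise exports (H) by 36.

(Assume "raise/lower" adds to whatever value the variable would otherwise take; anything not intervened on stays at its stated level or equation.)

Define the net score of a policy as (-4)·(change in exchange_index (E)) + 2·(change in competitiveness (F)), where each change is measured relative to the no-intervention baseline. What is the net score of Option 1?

-936

Baseline:
  H = 97
  W = 37
  A = 122 − 2·97 + 2·37 = 2
  F = 124 + 97 + 2 = 223
  E = 135 − 2 − 4·223 = -759
Option 1 (H + 36):
  H = 97 + 36 = 133
  W = 37
  A = 122 − 2·133 + 2·37 = -70
  F = 124 + 133 + (-70) = 187
  E = 135 − (-70) − 4·187 = -543
ΔE = -543 − (-759) = 216; ΔF = 187 − 223 = -36
Score = (-4)·216 + 2·(-36) = -936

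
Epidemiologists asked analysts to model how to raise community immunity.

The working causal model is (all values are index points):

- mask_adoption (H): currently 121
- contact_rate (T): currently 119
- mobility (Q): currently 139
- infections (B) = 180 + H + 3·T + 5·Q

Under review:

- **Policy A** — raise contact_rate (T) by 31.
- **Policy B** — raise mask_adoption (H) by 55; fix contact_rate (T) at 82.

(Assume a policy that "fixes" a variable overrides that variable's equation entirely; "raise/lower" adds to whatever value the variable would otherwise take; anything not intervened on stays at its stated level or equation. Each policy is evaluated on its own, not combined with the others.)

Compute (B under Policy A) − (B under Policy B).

Policy A (T + 31):
  H = 121
  T = 119 + 31 = 150
  Q = 139
  B = 180 + 121 + 3·150 + 5·139 = 1446
Policy B (H + 55, T := 82):
  H = 121 + 55 = 176
  T = 82
  Q = 139
  B = 180 + 176 + 3·82 + 5·139 = 1297
B: 1446 − 1297 = 149

149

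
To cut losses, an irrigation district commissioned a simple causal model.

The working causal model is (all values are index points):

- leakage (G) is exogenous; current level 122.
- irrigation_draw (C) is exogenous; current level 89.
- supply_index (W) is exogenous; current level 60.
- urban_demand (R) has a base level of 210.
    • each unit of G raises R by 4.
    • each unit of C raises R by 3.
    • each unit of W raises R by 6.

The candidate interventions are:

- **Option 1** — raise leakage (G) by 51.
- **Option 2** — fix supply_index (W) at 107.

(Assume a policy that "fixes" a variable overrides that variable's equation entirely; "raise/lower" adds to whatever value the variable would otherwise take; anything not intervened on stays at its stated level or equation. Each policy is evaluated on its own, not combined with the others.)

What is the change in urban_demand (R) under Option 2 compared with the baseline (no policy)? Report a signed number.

282

Baseline:
  G = 122
  C = 89
  W = 60
  R = 210 + 4·122 + 3·89 + 6·60 = 1325
Option 2 (W := 107):
  G = 122
  C = 89
  W = 107
  R = 210 + 4·122 + 3·89 + 6·107 = 1607
Change in R: 1607 − 1325 = 282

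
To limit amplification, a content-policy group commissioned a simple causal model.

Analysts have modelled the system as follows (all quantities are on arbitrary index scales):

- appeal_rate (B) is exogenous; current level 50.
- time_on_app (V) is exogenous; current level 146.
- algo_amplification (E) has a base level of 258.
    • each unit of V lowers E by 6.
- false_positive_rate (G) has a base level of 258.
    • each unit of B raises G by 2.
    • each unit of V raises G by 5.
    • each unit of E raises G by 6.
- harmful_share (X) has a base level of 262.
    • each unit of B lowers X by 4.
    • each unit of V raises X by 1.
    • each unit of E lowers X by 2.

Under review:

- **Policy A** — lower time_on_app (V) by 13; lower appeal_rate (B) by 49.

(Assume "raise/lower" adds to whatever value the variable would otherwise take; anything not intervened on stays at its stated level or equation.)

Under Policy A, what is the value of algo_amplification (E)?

-540

Policy A (V − 13, B − 49):
  V = 146 − 13 = 133
  E = 258 − 6·133 = -540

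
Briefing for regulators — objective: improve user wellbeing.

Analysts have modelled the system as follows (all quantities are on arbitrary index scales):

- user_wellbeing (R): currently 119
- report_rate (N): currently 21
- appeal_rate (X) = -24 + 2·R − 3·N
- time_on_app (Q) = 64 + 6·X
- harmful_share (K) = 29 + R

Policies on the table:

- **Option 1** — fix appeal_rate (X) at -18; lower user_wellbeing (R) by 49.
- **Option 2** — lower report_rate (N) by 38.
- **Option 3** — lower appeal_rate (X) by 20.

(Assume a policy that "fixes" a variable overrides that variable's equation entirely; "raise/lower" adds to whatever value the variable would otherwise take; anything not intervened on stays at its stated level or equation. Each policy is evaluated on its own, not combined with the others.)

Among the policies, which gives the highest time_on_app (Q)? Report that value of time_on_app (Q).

1654

Option 1 (X := -18, R − 49):
  R = 119 − 49 = 70
  N = 21
  X = -18
  Q = 64 + 6·(-18) = -44
Option 2 (N − 38):
  R = 119
  N = 21 − 38 = -17
  X = -24 + 2·119 − 3·(-17) = 265
  Q = 64 + 6·265 = 1654
Option 3 (X − 20):
  R = 119
  N = 21
  X = -24 + 2·119 − 3·21 (−20 from intervention) = 131
  Q = 64 + 6·131 = 850
Comparing — Option 1: Q=-44, Option 2: Q=1654, Option 3: Q=850. Highest is 1654 (Option 2).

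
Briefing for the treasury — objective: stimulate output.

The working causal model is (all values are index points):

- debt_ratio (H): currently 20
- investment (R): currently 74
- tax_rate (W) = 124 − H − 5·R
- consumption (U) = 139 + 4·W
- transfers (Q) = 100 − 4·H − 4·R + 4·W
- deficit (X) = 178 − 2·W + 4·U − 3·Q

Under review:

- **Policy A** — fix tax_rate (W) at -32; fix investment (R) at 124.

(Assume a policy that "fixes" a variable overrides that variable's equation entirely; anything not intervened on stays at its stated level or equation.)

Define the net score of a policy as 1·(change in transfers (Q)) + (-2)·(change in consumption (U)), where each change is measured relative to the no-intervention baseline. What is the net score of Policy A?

Baseline:
  H = 20
  R = 74
  W = 124 − 20 − 5·74 = -266
  U = 139 + 4·(-266) = -925
  Q = 100 − 4·20 − 4·74 + 4·(-266) = -1340
Policy A (W := -32, R := 124):
  H = 20
  R = 124
  W = -32
  U = 139 + 4·(-32) = 11
  Q = 100 − 4·20 − 4·124 + 4·(-32) = -604
ΔQ = -604 − (-1340) = 736; ΔU = 11 − (-925) = 936
Score = 1·736 + (-2)·936 = -1136

-1136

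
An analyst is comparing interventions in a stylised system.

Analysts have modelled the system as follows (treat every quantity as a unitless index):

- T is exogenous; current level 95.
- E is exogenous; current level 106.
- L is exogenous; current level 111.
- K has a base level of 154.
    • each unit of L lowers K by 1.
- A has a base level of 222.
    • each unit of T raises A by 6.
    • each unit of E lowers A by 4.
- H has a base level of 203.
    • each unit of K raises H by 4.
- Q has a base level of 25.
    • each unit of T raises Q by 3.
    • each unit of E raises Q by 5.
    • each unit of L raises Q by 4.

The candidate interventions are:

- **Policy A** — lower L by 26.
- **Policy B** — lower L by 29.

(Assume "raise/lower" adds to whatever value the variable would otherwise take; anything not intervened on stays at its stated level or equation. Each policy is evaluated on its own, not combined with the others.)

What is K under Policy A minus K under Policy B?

-3

Policy A (L − 26):
  L = 111 − 26 = 85
  K = 154 − 85 = 69
Policy B (L − 29):
  L = 111 − 29 = 82
  K = 154 − 82 = 72
K: 69 − 72 = -3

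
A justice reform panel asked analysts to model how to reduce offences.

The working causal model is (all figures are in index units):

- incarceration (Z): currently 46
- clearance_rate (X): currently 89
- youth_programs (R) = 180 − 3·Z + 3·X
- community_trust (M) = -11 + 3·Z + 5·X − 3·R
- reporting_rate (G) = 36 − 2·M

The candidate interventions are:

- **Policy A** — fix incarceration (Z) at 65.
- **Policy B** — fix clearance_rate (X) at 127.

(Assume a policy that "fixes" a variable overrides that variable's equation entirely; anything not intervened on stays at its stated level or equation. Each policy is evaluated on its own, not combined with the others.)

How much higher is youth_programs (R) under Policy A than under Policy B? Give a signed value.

Policy A (Z := 65):
  Z = 65
  X = 89
  R = 180 − 3·65 + 3·89 = 252
Policy B (X := 127):
  Z = 46
  X = 127
  R = 180 − 3·46 + 3·127 = 423
R: 252 − 423 = -171

-171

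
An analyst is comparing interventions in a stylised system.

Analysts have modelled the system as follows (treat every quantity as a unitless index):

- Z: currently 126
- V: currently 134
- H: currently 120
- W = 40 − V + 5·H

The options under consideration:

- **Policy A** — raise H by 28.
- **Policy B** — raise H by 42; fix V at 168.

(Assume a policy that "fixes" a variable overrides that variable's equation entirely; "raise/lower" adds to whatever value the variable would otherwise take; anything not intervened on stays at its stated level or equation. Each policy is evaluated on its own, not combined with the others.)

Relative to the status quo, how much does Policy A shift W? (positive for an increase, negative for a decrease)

Baseline:
  V = 134
  H = 120
  W = 40 − 134 + 5·120 = 506
Policy A (H + 28):
  V = 134
  H = 120 + 28 = 148
  W = 40 − 134 + 5·148 = 646
Change in W: 646 − 506 = 140

140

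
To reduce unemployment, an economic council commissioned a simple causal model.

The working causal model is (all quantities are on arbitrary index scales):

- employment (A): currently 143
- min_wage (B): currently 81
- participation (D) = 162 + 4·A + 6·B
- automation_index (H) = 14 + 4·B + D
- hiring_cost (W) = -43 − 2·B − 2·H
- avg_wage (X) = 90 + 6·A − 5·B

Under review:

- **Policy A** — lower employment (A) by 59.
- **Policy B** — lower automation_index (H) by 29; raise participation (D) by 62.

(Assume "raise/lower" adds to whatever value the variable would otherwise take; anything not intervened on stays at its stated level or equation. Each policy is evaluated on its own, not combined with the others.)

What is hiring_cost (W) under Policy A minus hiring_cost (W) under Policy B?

538

Policy A (A − 59):
  A = 143 − 59 = 84
  B = 81
  D = 162 + 4·84 + 6·81 = 984
  H = 14 + 4·81 + 984 = 1322
  W = -43 − 2·81 − 2·1322 = -2849
Policy B (H − 29, D + 62):
  A = 143
  B = 81
  D = 162 + 4·143 + 6·81 (+62 from intervention) = 1282
  H = 14 + 4·81 + 1282 (−29 from intervention) = 1591
  W = -43 − 2·81 − 2·1591 = -3387
W: -2849 − (-3387) = 538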